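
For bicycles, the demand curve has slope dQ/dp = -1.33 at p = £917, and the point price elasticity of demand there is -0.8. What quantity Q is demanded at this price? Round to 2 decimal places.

1524.51

Ed = (dQ/dp)·(p/Q) ⇒ Q = (dQ/dp)·p/Ed = (-1.33)·917/(-0.8) = 1524.5125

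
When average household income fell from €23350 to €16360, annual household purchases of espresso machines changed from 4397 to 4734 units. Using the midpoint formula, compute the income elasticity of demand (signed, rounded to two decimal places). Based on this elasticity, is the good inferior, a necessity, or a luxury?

%ΔQ = (4734 − 4397)/[( 4397 + 4734)/2] = 337/4565.5 = 0.073814…
%ΔIncome = (16360 − 23350)/[( 23350 + 16360)/2] = -6990/19855 = -0.352052…
E_income = (337/4565.5) / (-6990/19855) = -0.2096…
E_income < 0 ⇒ inferior good.

-0.21; inferior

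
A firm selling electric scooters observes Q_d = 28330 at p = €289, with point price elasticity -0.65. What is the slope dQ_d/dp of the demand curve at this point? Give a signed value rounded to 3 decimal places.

Ed = (dQ_d/dp)·(p/Q_d) ⇒ dQ_d/dp = Ed·Q_d/p = (-0.65)·28330/289 = -63.71799…

-63.718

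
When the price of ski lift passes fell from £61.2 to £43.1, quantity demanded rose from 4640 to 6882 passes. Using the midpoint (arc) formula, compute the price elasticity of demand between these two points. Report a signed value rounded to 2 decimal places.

-1.12

%ΔQ = (6882 − 4640) / [(4640 + 6882)/2] = 2242/5761 = 0.389168…
%ΔP = (43.1 − 61.2) / [(61.2 + 43.1)/2] = -18.1/52.15 = -0.347075…
Arc Ed = %ΔQ / %ΔP = (2242/5761) / (-18.1/52.15) = -1.1212…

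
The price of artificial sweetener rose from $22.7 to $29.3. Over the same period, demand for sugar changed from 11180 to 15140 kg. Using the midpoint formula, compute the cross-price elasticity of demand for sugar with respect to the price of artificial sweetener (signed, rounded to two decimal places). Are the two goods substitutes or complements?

1.19; substitutes

%ΔQ_{sugar} = (15140 − 11180)/avg = 3960/13160 = 0.300911…
%ΔP_{artificial sweetener} = (29.3 − 22.7)/avg = 6.6/26 = 0.253846…
E_cross = (3960/13160) / (6.6/26) = 1.1854…
E_cross > 0 ⇒ the goods are substitutes.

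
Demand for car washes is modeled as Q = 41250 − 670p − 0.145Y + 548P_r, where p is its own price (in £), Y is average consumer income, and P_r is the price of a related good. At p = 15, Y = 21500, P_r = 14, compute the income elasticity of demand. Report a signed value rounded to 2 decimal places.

-0.09

At the given values, Q = 41250 − 670(15) − 0.145(21500) + 548(14) = 35754.5.
∂Q/∂Y = -0.145.
E = (-0.145) × (21500/35754.5) = -0.0871…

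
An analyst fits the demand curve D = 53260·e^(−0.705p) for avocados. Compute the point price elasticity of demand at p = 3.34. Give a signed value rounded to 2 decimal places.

-2.35

dD/dp = −0.705·D = -3564.16. At p = 3.34, D = 5055.54.
Ed = (dD/dp)·(p/D) = (-3564.16) × (3.34/5055.54) = -2.3547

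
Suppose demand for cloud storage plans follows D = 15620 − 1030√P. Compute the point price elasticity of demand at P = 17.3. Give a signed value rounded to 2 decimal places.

dD/dP = −1030/(2√P) = -123.818. At P = 17.3, D = 11335.9.
Ed = (dD/dP)·(P/D) = (-123.818) × (17.3/11335.9) = -0.1889…

-0.19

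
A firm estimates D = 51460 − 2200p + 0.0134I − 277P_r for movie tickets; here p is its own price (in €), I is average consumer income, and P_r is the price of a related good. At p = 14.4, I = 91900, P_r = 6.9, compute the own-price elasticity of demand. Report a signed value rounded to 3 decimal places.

At the given values, D = 51460 − 2200(14.4) + 0.0134(91900) − 277(6.9) = 19100.16.
∂D/∂p = −2200.
E = (-2200) × (14.4/19100.16) = -1.65862…

-1.659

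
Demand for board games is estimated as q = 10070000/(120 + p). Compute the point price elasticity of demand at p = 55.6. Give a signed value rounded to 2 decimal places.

-0.32

dq/dp = −10070000/(120 + p)² = -326.573. At p = 55.6, q = 57346.2.
Ed = (dq/dp)·(p/q) = (-326.573) × (55.6/57346.2) = -0.3166…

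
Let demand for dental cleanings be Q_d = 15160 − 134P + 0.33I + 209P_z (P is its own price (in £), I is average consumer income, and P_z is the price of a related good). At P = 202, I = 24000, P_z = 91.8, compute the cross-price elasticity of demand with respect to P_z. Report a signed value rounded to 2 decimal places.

1.26

At the given values, Q_d = 15160 − 134(202) + 0.33(24000) + 209(91.8) = 15198.2.
∂Q_d/∂P_z = 209.
E = (209) × (91.8/15198.2) = 1.2623…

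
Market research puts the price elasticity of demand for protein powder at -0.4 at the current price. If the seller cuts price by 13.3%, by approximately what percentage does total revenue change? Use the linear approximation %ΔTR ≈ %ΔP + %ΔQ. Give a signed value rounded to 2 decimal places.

-7.98%

%ΔQ ≈ Ed × %ΔP = (-0.4) × (-13.3%) = +5.3200%
%ΔTR ≈ %ΔP + %ΔQ = (-13.3%) + (+5.3200%) = -7.9800%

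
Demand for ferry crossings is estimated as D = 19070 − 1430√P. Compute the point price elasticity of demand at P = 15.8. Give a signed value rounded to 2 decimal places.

-0.21

dD/dP = −1430/(2√P) = -179.878. At P = 15.8, D = 13385.9.
Ed = (dD/dP)·(P/D) = (-179.878) × (15.8/13385.9) = -0.2123…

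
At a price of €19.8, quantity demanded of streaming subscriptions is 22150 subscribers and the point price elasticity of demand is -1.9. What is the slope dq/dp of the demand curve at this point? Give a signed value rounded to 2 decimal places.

Ed = (dq/dp)·(p/q) ⇒ dq/dp = Ed·q/p = (-1.9)·22150/19.8 = -2125.5050…

-2125.51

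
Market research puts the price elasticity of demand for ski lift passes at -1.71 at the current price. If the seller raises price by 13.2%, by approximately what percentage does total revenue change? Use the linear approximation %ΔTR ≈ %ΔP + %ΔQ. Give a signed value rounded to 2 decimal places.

-9.37%

%ΔQ ≈ Ed × %ΔP = (-1.71) × (+13.2%) = -22.5720%
%ΔTR ≈ %ΔP + %ΔQ = (+13.2%) + (-22.5720%) = -9.3720%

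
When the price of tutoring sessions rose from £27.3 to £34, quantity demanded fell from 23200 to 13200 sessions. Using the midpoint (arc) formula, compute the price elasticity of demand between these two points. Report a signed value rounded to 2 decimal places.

-2.51

%ΔQ = (13200 − 23200) / [(23200 + 13200)/2] = -10000/18200 = -0.549450…
%ΔP = (34 − 27.3) / [(27.3 + 34)/2] = 6.7/30.65 = 0.218597…
Arc Ed = %ΔQ / %ΔP = (-10000/18200) / (6.7/30.65) = -2.5135…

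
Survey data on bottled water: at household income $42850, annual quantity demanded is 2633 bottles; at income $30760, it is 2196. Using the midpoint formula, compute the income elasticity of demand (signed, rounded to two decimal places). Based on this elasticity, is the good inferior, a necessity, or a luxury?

0.55; necessity

%ΔQ = (2196 − 2633)/[( 2633 + 2196)/2] = -437/2414.5 = -0.180989…
%ΔIncome = (30760 − 42850)/[( 42850 + 30760)/2] = -12090/36805 = -0.328487…
E_income = (-437/2414.5) / (-12090/36805) = 0.5509…
0 < E_income < 1 ⇒ normal good, necessity.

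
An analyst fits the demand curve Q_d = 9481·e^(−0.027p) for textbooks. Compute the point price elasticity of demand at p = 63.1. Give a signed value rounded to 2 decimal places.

-1.70

dQ_d/dp = −0.027·Q_d = -46.5919. At p = 63.1, Q_d = 1725.63.
Ed = (dQ_d/dp)·(p/Q_d) = (-46.5919) × (63.1/1725.63) = -1.7037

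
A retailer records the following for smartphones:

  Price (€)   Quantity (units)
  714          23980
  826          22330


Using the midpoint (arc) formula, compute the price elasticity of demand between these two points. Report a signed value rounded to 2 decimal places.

-0.49

%ΔQ = (22330 − 23980) / [(23980 + 22330)/2] = -1650/23155 = -0.071258…
%ΔP = (826 − 714) / [(714 + 826)/2] = 112/770 = 0.145454…
Arc Ed = %ΔQ / %ΔP = (-1650/23155) / (112/770) = -0.4899…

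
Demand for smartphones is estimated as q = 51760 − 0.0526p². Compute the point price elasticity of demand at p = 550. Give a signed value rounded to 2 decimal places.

dq/dp = −2·0.0526·p = -57.86. At p = 550, q = 35848.5.
Ed = (dq/dp)·(p/q) = (-57.86) × (550/35848.5) = -0.8877…

-0.89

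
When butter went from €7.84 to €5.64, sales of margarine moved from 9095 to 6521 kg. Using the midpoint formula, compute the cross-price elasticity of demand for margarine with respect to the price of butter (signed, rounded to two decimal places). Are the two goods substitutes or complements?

1.01; substitutes

%ΔQ_{margarine} = (6521 − 9095)/avg = -2574/7808 = -0.329661…
%ΔP_{butter} = (5.64 − 7.84)/avg = -2.2/6.74 = -0.326409…
E_cross = (-2574/7808) / (-2.2/6.74) = 1.0099…
E_cross > 0 ⇒ the goods are substitutes.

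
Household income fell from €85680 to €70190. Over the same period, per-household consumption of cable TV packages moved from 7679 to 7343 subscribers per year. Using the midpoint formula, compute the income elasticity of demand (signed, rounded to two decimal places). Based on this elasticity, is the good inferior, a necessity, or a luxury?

0.23; necessity

%ΔQ = (7343 − 7679)/[( 7679 + 7343)/2] = -336/7511 = -0.044734…
%ΔIncome = (70190 − 85680)/[( 85680 + 70190)/2] = -15490/77935 = -0.198755…
E_income = (-336/7511) / (-15490/77935) = 0.2250…
0 < E_income < 1 ⇒ normal good, necessity.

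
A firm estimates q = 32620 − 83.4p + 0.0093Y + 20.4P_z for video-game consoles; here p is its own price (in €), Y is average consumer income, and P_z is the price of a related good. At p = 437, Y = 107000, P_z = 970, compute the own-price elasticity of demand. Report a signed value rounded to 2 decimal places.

-2.15

At the given values, q = 32620 − 83.4(437) + 0.0093(107000) + 20.4(970) = 16957.3.
∂q/∂p = −83.4.
E = (-83.4) × (437/16957.3) = -2.1492…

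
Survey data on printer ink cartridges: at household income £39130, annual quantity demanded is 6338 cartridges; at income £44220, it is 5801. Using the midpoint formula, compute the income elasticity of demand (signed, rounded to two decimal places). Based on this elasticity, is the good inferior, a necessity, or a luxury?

%ΔQ = (5801 − 6338)/[( 6338 + 5801)/2] = -537/6069.5 = -0.088475…
%ΔIncome = (44220 − 39130)/[( 39130 + 44220)/2] = 5090/41675 = 0.122135…
E_income = (-537/6069.5) / (5090/41675) = -0.7244…
E_income < 0 ⇒ inferior good.

-0.72; inferior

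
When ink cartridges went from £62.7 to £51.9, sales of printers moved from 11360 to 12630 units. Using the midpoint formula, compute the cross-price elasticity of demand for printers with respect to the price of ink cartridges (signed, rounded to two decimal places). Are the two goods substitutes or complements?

-0.56; complements

%ΔQ_{printers} = (12630 − 11360)/avg = 1270/11995 = 0.105877…
%ΔP_{ink cartridges} = (51.9 − 62.7)/avg = -10.8/57.3 = -0.188481…
E_cross = (1270/11995) / (-10.8/57.3) = -0.5617…
E_cross < 0 ⇒ the goods are complements.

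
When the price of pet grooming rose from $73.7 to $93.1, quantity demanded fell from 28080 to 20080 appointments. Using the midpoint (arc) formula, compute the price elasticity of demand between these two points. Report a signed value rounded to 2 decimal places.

-1.43

%ΔQ = (20080 − 28080) / [(28080 + 20080)/2] = -8000/24080 = -0.332225…
%ΔP = (93.1 − 73.7) / [(73.7 + 93.1)/2] = 19.4/83.4 = 0.232613…
Arc Ed = %ΔQ / %ΔP = (-8000/24080) / (19.4/83.4) = -1.4282…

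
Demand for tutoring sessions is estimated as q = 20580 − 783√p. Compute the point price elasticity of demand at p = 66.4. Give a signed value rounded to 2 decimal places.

dq/dp = −783/(2√p) = -48.0449. At p = 66.4, q = 14199.6.
Ed = (dq/dp)·(p/q) = (-48.0449) × (66.4/14199.6) = -0.2246…

-0.22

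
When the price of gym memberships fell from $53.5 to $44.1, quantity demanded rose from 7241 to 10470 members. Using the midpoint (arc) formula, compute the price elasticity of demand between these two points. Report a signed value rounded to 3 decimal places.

-1.893

%ΔQ = (10470 − 7241) / [(7241 + 10470)/2] = 3229/8855.5 = 0.364632…
%ΔP = (44.1 − 53.5) / [(53.5 + 44.1)/2] = -9.4/48.8 = -0.192622…
Arc Ed = %ΔQ / %ΔP = (3229/8855.5) / (-9.4/48.8) = -1.89298…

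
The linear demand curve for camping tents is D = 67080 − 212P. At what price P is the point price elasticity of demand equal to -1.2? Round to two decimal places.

172.59

Ed = −212P/(67080 − 212P). Set this equal to -1.2:
212P = 1.2·(67080 − 212P) ⇒ 212P(1 + 1.2) = 1.2·67080
P = 1.2·67080 / (212·2.2) = 172.5900…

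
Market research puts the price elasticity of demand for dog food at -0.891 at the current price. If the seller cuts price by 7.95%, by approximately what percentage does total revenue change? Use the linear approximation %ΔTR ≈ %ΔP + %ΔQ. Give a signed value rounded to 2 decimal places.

-0.87%

%ΔQ ≈ Ed × %ΔP = (-0.891) × (-7.95%) = +7.0835%
%ΔTR ≈ %ΔP + %ΔQ = (-7.95%) + (+7.0835%) = -0.8666%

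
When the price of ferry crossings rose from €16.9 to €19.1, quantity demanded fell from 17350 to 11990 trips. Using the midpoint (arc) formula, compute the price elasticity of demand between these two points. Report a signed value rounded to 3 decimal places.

-2.989

%ΔQ = (11990 − 17350) / [(17350 + 11990)/2] = -5360/14670 = -0.365371…
%ΔP = (19.1 − 16.9) / [(16.9 + 19.1)/2] = 2.2/18 = 0.122222…
Arc Ed = %ΔQ / %ΔP = (-5360/14670) / (2.2/18) = -2.98940…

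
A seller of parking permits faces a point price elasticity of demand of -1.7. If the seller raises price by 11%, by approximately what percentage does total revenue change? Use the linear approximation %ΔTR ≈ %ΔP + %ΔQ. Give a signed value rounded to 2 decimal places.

%ΔQ ≈ Ed × %ΔP = (-1.7) × (+11%) = -18.7000%
%ΔTR ≈ %ΔP + %ΔQ = (+11%) + (-18.7000%) = -7.7000%

-7.70%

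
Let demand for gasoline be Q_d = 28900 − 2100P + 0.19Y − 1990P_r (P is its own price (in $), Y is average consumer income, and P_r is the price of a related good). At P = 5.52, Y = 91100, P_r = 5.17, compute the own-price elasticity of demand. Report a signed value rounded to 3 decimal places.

At the given values, Q_d = 28900 − 2100(5.52) + 0.19(91100) − 1990(5.17) = 24328.7.
∂Q_d/∂P = −2100.
E = (-2100) × (5.52/24328.7) = -0.47647…

-0.476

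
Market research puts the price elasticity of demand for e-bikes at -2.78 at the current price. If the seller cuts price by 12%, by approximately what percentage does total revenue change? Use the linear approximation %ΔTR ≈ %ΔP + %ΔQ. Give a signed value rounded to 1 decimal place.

+21.4%

%ΔQ ≈ Ed × %ΔP = (-2.78) × (-12%) = +33.3600%
%ΔTR ≈ %ΔP + %ΔQ = (-12%) + (+33.3600%) = +21.3600%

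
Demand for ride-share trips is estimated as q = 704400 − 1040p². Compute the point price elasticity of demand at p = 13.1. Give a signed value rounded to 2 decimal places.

dq/dp = −2·1040·p = -27248. At p = 13.1, q = 525925.6.
Ed = (dq/dp)·(p/q) = (-27248) × (13.1/525925.6) = -0.6787…

-0.68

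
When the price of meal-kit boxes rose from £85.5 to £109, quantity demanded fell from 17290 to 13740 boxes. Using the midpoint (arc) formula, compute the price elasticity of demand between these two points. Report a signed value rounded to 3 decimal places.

%ΔQ = (13740 − 17290) / [(17290 + 13740)/2] = -3550/15515 = -0.228810…
%ΔP = (109 − 85.5) / [(85.5 + 109)/2] = 23.5/97.25 = 0.241645…
Arc Ed = %ΔQ / %ΔP = (-3550/15515) / (23.5/97.25) = -0.94688…

-0.947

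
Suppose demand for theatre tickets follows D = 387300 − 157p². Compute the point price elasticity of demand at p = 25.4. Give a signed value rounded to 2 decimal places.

-0.71

dD/dp = −2·157·p = -7975.6. At p = 25.4, D = 286009.88.
Ed = (dD/dp)·(p/D) = (-7975.6) × (25.4/286009.88) = -0.7082…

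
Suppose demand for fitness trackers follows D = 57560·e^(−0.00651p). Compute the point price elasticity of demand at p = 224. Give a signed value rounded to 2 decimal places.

dD/dp = −0.00651·D = -87.1758. At p = 224, D = 13391.1.
Ed = (dD/dp)·(p/D) = (-87.1758) × (224/13391.1) = -1.4582…

-1.46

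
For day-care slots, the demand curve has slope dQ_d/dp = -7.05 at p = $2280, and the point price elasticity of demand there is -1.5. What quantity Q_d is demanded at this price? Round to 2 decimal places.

10716.00

Ed = (dQ_d/dp)·(p/Q_d) ⇒ Q_d = (dQ_d/dp)·p/Ed = (-7.05)·2280/(-1.5) = 10716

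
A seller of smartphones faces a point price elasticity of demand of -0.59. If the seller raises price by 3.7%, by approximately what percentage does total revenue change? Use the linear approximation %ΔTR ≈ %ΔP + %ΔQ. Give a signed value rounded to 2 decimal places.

+1.52%

%ΔQ ≈ Ed × %ΔP = (-0.59) × (+3.7%) = -2.1830%
%ΔTR ≈ %ΔP + %ΔQ = (+3.7%) + (-2.1830%) = +1.5170%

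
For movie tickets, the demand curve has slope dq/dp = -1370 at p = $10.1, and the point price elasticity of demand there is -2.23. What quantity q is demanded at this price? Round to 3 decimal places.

6204.933

Ed = (dq/dp)·(p/q) ⇒ q = (dq/dp)·p/Ed = (-1370)·10.1/(-2.23) = 6204.93273…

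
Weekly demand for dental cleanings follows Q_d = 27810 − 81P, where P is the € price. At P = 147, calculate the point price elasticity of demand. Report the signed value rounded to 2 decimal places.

dQ_d/dP = −81. At P = 147, Q_d = 27810 − 81(147) = 15903.
Ed = (dQ_d/dP)·(P/Q_d) = −81 × (147/15903) = -0.7487…

-0.75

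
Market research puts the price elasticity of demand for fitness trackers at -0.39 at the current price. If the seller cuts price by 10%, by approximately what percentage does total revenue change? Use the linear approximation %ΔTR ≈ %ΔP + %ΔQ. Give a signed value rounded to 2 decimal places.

%ΔQ ≈ Ed × %ΔP = (-0.39) × (-10%) = +3.9000%
%ΔTR ≈ %ΔP + %ΔQ = (-10%) + (+3.9000%) = -6.1000%

-6.10%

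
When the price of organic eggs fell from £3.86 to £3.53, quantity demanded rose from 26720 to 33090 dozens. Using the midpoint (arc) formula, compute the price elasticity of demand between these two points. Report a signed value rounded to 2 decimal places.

-2.39

%ΔQ = (33090 − 26720) / [(26720 + 33090)/2] = 6370/29905 = 0.213007…
%ΔP = (3.53 − 3.86) / [(3.86 + 3.53)/2] = -0.33/3.695 = -0.089309…
Arc Ed = %ΔQ / %ΔP = (6370/29905) / (-0.33/3.695) = -2.3850…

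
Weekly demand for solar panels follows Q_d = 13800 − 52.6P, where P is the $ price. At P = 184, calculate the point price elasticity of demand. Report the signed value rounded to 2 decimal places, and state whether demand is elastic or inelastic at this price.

-2.35; elastic

dQ_d/dP = −52.6. At P = 184, Q_d = 13800 − 52.6(184) = 4121.6.
Ed = (dQ_d/dP)·(P/Q_d) = −52.6 × (184/4121.6) = -2.3482…
|Ed| = 2.35 > 1, so demand is elastic.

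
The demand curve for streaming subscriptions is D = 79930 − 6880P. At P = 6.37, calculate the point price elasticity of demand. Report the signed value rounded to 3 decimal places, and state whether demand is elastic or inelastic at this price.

dD/dP = −6880. At P = 6.37, D = 79930 − 6880(6.37) = 36104.4.
Ed = (dD/dP)·(P/D) = −6880 × (6.37/36104.4) = -1.21385…
|Ed| = 1.214 > 1, so demand is elastic.

-1.214; elastic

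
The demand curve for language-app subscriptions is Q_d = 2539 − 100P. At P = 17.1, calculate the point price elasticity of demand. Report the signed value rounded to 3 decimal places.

dQ_d/dP = −100. At P = 17.1, Q_d = 2539 − 100(17.1) = 829.
Ed = (dQ_d/dP)·(P/Q_d) = −100 × (17.1/829) = -2.06272…

-2.063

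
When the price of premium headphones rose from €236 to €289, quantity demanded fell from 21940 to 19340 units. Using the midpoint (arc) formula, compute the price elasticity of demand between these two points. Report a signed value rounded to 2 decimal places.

-0.62

%ΔQ = (19340 − 21940) / [(21940 + 19340)/2] = -2600/20640 = -0.125968…
%ΔP = (289 − 236) / [(236 + 289)/2] = 53/262.5 = 0.201904…
Arc Ed = %ΔQ / %ΔP = (-2600/20640) / (53/262.5) = -0.6239…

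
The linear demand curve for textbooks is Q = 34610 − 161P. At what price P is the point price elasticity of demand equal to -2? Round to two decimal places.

143.31

Ed = −161P/(34610 − 161P). Set this equal to -2:
161P = 2·(34610 − 161P) ⇒ 161P(1 + 2) = 2·34610
P = 2·34610 / (161·3) = 143.3126…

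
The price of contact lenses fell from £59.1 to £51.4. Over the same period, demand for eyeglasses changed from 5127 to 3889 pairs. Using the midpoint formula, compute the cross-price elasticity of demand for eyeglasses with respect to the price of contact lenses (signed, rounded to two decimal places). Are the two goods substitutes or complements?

%ΔQ_{eyeglasses} = (3889 − 5127)/avg = -1238/4508 = -0.274622…
%ΔP_{contact lenses} = (51.4 − 59.1)/avg = -7.7/55.25 = -0.139366…
E_cross = (-1238/4508) / (-7.7/55.25) = 1.9705…
E_cross > 0 ⇒ the goods are substitutes.

1.97; substitutes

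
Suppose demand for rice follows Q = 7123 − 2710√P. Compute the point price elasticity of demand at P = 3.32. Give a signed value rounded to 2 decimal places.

-1.13

dQ/dP = −2710/(2√P) = -743.653. At P = 3.32, Q = 2185.15.
Ed = (dQ/dP)·(P/Q) = (-743.653) × (3.32/2185.15) = -1.1298…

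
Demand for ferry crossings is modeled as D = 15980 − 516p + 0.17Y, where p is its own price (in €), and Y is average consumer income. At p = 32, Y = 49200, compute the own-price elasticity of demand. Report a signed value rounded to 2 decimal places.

-2.11

At the given values, D = 15980 − 516(32) + 0.17(49200) = 7832.
∂D/∂p = −516.
E = (-516) × (32/7832) = -2.1082…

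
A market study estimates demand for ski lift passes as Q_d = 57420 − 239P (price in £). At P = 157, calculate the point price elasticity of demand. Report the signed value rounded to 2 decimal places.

-1.89

dQ_d/dP = −239. At P = 157, Q_d = 57420 − 239(157) = 19897.
Ed = (dQ_d/dP)·(P/Q_d) = −239 × (157/19897) = -1.8858…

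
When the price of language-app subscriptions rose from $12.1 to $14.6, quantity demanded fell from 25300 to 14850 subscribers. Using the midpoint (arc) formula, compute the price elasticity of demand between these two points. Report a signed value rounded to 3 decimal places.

-2.780

%ΔQ = (14850 − 25300) / [(25300 + 14850)/2] = -10450/20075 = -0.520547…
%ΔP = (14.6 − 12.1) / [(12.1 + 14.6)/2] = 2.5/13.35 = 0.187265…
Arc Ed = %ΔQ / %ΔP = (-10450/20075) / (2.5/13.35) = -2.77972…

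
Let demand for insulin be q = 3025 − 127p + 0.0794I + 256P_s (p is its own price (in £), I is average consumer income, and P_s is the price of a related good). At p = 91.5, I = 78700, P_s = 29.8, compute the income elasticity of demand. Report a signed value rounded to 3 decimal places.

1.183

At the given values, q = 3025 − 127(91.5) + 0.0794(78700) + 256(29.8) = 5282.08.
∂q/∂I = 0.0794.
E = (0.0794) × (78700/5282.08) = 1.18301…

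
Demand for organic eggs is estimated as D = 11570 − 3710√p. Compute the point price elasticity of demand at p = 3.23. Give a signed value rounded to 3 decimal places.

-0.680

dD/dp = −3710/(2√p) = -1032.15. At p = 3.23, D = 4902.31.
Ed = (dD/dp)·(p/D) = (-1032.15) × (3.23/4902.31) = -0.68005…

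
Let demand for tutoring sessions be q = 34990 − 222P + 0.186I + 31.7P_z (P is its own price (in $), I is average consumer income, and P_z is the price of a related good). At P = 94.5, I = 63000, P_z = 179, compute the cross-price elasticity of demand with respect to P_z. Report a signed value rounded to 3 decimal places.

At the given values, q = 34990 − 222(94.5) + 0.186(63000) + 31.7(179) = 31403.3.
∂q/∂P_z = 31.7.
E = (31.7) × (179/31403.3) = 0.18069…

0.181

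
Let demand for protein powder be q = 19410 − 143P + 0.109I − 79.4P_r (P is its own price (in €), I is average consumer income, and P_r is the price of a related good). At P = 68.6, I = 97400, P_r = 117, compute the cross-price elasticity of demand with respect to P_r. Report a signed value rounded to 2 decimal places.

-0.85

At the given values, q = 19410 − 143(68.6) + 0.109(97400) − 79.4(117) = 10927.
∂q/∂P_r = -79.4.
E = (-79.4) × (117/10927) = -0.8501…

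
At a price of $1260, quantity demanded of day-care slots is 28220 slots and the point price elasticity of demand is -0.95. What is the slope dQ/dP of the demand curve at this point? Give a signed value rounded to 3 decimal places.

Ed = (dQ/dP)·(P/Q) ⇒ dQ/dP = Ed·Q/P = (-0.95)·28220/1260 = -21.27698…

-21.277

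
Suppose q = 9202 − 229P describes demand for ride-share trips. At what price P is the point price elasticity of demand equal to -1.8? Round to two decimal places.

Ed = −229P/(9202 − 229P). Set this equal to -1.8:
229P = 1.8·(9202 − 229P) ⇒ 229P(1 + 1.8) = 1.8·9202
P = 1.8·9202 / (229·2.8) = 25.8321…

25.83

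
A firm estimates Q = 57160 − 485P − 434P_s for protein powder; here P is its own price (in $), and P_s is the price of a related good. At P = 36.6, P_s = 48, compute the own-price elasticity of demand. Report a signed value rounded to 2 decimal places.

-0.96

At the given values, Q = 57160 − 485(36.6) − 434(48) = 18577.
∂Q/∂P = −485.
E = (-485) × (36.6/18577) = -0.9555…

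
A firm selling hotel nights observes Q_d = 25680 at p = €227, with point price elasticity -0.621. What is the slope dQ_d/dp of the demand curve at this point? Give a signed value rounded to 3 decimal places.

Ed = (dQ_d/dp)·(p/Q_d) ⇒ dQ_d/dp = Ed·Q_d/p = (-0.621)·25680/227 = -70.25233…

-70.252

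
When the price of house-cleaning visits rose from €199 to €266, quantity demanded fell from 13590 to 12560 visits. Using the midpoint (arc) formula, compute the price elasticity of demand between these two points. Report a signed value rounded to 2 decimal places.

-0.27

%ΔQ = (12560 − 13590) / [(13590 + 12560)/2] = -1030/13075 = -0.078776…
%ΔP = (266 − 199) / [(199 + 266)/2] = 67/232.5 = 0.288172…
Arc Ed = %ΔQ / %ΔP = (-1030/13075) / (67/232.5) = -0.2733…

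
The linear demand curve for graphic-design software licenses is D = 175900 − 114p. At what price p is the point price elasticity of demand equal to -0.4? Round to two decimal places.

440.85

Ed = −114p/(175900 − 114p). Set this equal to -0.4:
114p = 0.4·(175900 − 114p) ⇒ 114p(1 + 0.4) = 0.4·175900
p = 0.4·175900 / (114·1.4) = 440.8521…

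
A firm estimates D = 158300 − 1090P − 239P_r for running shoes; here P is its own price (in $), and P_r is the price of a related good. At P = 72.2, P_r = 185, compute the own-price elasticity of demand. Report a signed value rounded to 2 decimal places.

-2.22

At the given values, D = 158300 − 1090(72.2) − 239(185) = 35387.
∂D/∂P = −1090.
E = (-1090) × (72.2/35387) = -2.2239…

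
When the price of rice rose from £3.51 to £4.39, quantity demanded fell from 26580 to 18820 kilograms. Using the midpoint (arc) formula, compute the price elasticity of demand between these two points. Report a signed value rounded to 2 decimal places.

-1.53

%ΔQ = (18820 − 26580) / [(26580 + 18820)/2] = -7760/22700 = -0.341850…
%ΔP = (4.39 − 3.51) / [(3.51 + 4.39)/2] = 0.88/3.95 = 0.222784…
Arc Ed = %ΔQ / %ΔP = (-7760/22700) / (0.88/3.95) = -1.5344…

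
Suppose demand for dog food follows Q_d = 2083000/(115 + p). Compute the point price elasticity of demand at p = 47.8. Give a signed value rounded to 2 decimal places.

-0.29

dQ_d/dp = −2083000/(115 + p)² = -78.5924. At p = 47.8, Q_d = 12794.8.
Ed = (dQ_d/dp)·(p/Q_d) = (-78.5924) × (47.8/12794.8) = -0.2936…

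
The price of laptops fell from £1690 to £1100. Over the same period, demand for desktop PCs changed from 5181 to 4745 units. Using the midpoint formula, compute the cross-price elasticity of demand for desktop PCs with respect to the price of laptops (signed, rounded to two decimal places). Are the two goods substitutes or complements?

0.21; substitutes

%ΔQ_{desktop PCs} = (4745 − 5181)/avg = -436/4963 = -0.087850…
%ΔP_{laptops} = (1100 − 1690)/avg = -590/1395 = -0.422939…
E_cross = (-436/4963) / (-590/1395) = 0.2077…
E_cross > 0 ⇒ the goods are substitutes.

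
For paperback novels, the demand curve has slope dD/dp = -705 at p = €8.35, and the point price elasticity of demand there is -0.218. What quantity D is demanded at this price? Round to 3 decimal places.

27003.440

Ed = (dD/dp)·(p/D) ⇒ D = (dD/dp)·p/Ed = (-705)·8.35/(-0.218) = 27003.44036…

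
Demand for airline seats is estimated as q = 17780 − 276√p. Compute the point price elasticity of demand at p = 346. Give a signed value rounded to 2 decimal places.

dq/dp = −276/(2√p) = -7.41893. At p = 346, q = 12646.1.
Ed = (dq/dp)·(p/q) = (-7.41893) × (346/12646.1) = -0.2029…

-0.20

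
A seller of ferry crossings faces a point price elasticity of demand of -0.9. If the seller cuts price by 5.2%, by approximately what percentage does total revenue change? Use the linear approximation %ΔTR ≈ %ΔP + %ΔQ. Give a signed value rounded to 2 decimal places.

-0.52%

%ΔQ ≈ Ed × %ΔP = (-0.9) × (-5.2%) = +4.6800%
%ΔTR ≈ %ΔP + %ΔQ = (-5.2%) + (+4.6800%) = -0.5200%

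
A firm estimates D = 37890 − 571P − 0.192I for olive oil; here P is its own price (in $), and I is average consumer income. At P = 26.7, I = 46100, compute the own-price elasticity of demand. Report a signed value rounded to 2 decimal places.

-1.11

At the given values, D = 37890 − 571(26.7) − 0.192(46100) = 13793.1.
∂D/∂P = −571.
E = (-571) × (26.7/13793.1) = -1.1053…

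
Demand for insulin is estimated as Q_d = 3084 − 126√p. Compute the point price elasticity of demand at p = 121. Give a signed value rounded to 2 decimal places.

dQ_d/dp = −126/(2√p) = -5.72727. At p = 121, Q_d = 1698.
Ed = (dQ_d/dp)·(p/Q_d) = (-5.72727) × (121/1698) = -0.4081…

-0.41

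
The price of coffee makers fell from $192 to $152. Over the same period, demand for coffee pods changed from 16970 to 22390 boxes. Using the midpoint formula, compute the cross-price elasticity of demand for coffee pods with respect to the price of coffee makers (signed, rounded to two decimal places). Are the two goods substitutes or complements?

-1.18; complements

%ΔQ_{coffee pods} = (22390 − 16970)/avg = 5420/19680 = 0.275406…
%ΔP_{coffee makers} = (152 − 192)/avg = -40/172 = -0.232558…
E_cross = (5420/19680) / (-40/172) = -1.1842…
E_cross < 0 ⇒ the goods are complements.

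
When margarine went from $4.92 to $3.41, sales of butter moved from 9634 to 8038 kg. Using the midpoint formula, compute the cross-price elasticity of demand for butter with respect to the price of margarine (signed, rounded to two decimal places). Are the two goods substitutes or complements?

%ΔQ_{butter} = (8038 − 9634)/avg = -1596/8836 = -0.180624…
%ΔP_{margarine} = (3.41 − 4.92)/avg = -1.51/4.165 = -0.362545…
E_cross = (-1596/8836) / (-1.51/4.165) = 0.4982…
E_cross > 0 ⇒ the goods are substitutes.

0.50; substitutes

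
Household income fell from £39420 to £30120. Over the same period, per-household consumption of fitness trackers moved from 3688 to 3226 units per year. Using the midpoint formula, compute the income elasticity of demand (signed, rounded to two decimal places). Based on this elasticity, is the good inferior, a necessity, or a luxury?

%ΔQ = (3226 − 3688)/[( 3688 + 3226)/2] = -462/3457 = -0.133641…
%ΔIncome = (30120 − 39420)/[( 39420 + 30120)/2] = -9300/34770 = -0.267471…
E_income = (-462/3457) / (-9300/34770) = 0.4996…
0 < E_income < 1 ⇒ normal good, necessity.

0.50; necessity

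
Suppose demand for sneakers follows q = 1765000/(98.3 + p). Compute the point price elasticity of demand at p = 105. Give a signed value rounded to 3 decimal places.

dq/dp = −1765000/(98.3 + p)² = -42.7041. At p = 105, q = 8681.75.
Ed = (dq/dp)·(p/q) = (-42.7041) × (105/8681.75) = -0.51647…

-0.516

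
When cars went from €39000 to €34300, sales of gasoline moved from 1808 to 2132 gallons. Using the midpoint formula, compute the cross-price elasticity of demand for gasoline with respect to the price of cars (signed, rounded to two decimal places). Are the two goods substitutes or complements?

%ΔQ_{gasoline} = (2132 − 1808)/avg = 324/1970 = 0.164467…
%ΔP_{cars} = (34300 − 39000)/avg = -4700/36650 = -0.128240…
E_cross = (324/1970) / (-4700/36650) = -1.2824…
E_cross < 0 ⇒ the goods are complements.

-1.28; complements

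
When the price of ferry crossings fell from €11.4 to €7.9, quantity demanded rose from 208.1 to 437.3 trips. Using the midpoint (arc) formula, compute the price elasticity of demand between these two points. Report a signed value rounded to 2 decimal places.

-1.96

%ΔQ = (437.3 − 208.1) / [(208.1 + 437.3)/2] = 229.2/322.7 = 0.710257…
%ΔP = (7.9 − 11.4) / [(11.4 + 7.9)/2] = -3.5/9.65 = -0.362694…
Arc Ed = %ΔQ / %ΔP = (229.2/322.7) / (-3.5/9.65) = -1.9582…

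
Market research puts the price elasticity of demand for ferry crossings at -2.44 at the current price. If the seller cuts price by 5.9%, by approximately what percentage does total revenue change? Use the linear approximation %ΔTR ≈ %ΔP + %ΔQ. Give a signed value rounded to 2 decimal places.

+8.50%

%ΔQ ≈ Ed × %ΔP = (-2.44) × (-5.9%) = +14.3960%
%ΔTR ≈ %ΔP + %ΔQ = (-5.9%) + (+14.3960%) = +8.4960%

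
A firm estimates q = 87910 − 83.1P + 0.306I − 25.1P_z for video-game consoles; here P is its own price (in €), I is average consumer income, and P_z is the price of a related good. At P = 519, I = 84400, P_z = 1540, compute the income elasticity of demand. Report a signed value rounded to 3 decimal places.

0.808

At the given values, q = 87910 − 83.1(519) + 0.306(84400) − 25.1(1540) = 31953.5.
∂q/∂I = 0.306.
E = (0.306) × (84400/31953.5) = 0.80824…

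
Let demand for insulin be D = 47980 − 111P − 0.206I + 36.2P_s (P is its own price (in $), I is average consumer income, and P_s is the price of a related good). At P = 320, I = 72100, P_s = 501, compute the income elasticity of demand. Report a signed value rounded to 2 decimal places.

-0.94

At the given values, D = 47980 − 111(320) − 0.206(72100) + 36.2(501) = 15743.6.
∂D/∂I = -0.206.
E = (-0.206) × (72100/15743.6) = -0.9434…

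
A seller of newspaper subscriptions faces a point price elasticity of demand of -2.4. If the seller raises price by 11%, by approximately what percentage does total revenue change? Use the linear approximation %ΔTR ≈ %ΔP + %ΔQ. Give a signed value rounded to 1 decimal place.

-15.4%

%ΔQ ≈ Ed × %ΔP = (-2.4) × (+11%) = -26.4000%
%ΔTR ≈ %ΔP + %ΔQ = (+11%) + (-26.4000%) = -15.4000%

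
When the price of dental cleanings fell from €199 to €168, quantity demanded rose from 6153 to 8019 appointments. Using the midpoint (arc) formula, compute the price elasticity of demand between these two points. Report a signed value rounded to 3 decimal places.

%ΔQ = (8019 − 6153) / [(6153 + 8019)/2] = 1866/7086 = 0.263336…
%ΔP = (168 − 199) / [(199 + 168)/2] = -31/183.5 = -0.168937…
Arc Ed = %ΔQ / %ΔP = (1866/7086) / (-31/183.5) = -1.55878…

-1.559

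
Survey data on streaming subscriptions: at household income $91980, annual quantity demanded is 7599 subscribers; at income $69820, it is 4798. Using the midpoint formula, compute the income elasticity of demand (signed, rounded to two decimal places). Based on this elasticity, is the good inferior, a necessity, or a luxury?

%ΔQ = (4798 − 7599)/[( 7599 + 4798)/2] = -2801/6198.5 = -0.451883…
%ΔIncome = (69820 − 91980)/[( 91980 + 69820)/2] = -22160/80900 = -0.273918…
E_income = (-2801/6198.5) / (-22160/80900) = 1.6497…
E_income > 1 ⇒ normal good, luxury.

1.65; luxury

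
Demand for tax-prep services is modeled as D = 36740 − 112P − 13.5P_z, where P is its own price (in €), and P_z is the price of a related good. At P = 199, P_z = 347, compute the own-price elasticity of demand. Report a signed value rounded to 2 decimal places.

-2.28

At the given values, D = 36740 − 112(199) − 13.5(347) = 9767.5.
∂D/∂P = −112.
E = (-112) × (199/9767.5) = -2.2818…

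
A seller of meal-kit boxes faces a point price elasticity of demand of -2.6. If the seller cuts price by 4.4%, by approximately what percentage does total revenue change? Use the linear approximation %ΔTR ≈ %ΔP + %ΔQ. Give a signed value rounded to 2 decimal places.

+7.04%

%ΔQ ≈ Ed × %ΔP = (-2.6) × (-4.4%) = +11.4400%
%ΔTR ≈ %ΔP + %ΔQ = (-4.4%) + (+11.4400%) = +7.0400%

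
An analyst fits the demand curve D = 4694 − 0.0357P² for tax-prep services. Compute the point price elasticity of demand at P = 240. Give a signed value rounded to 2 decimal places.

dD/dP = −2·0.0357·P = -17.136. At P = 240, D = 2637.68.
Ed = (dD/dP)·(P/D) = (-17.136) × (240/2637.68) = -1.5591…

-1.56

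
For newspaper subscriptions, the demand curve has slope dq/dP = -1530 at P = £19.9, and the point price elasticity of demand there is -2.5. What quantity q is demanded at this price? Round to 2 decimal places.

12178.80

Ed = (dq/dP)·(P/q) ⇒ q = (dq/dP)·P/Ed = (-1530)·19.9/(-2.5) = 12178.8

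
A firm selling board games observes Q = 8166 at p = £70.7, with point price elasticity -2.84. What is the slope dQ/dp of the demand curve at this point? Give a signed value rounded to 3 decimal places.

-328.026

Ed = (dQ/dp)·(p/Q) ⇒ dQ/dp = Ed·Q/p = (-2.84)·8166/70.7 = -328.02602…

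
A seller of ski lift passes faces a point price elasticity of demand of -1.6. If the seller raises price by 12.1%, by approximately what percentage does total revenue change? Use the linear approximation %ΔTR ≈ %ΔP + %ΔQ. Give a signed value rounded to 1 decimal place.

-7.3%

%ΔQ ≈ Ed × %ΔP = (-1.6) × (+12.1%) = -19.3600%
%ΔTR ≈ %ΔP + %ΔQ = (+12.1%) + (-19.3600%) = -7.2600%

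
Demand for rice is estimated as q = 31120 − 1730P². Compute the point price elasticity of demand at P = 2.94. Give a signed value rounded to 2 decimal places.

dq/dP = −2·1730·P = -10172.4. At P = 2.94, q = 16166.572.
Ed = (dq/dP)·(P/q) = (-10172.4) × (2.94/16166.572) = -1.8499…

-1.85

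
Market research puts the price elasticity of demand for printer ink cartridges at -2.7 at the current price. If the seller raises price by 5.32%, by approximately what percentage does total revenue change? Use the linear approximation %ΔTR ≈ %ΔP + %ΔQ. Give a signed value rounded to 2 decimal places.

-9.04%

%ΔQ ≈ Ed × %ΔP = (-2.7) × (+5.32%) = -14.3640%
%ΔTR ≈ %ΔP + %ΔQ = (+5.32%) + (-14.3640%) = -9.0440%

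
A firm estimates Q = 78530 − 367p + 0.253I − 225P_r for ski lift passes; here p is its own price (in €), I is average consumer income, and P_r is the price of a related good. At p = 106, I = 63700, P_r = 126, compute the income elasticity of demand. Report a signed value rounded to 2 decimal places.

0.59

At the given values, Q = 78530 − 367(106) + 0.253(63700) − 225(126) = 27394.1.
∂Q/∂I = 0.253.
E = (0.253) × (63700/27394.1) = 0.5883…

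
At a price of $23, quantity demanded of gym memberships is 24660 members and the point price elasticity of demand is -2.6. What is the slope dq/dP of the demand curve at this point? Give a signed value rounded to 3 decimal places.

-2787.652

Ed = (dq/dP)·(P/q) ⇒ dq/dP = Ed·q/P = (-2.6)·24660/23 = -2787.65217…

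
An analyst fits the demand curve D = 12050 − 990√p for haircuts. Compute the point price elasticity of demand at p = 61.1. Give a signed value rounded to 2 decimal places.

-0.90

dD/dp = −990/(2√p) = -63.3264. At p = 61.1, D = 4311.52.
Ed = (dD/dp)·(p/D) = (-63.3264) × (61.1/4311.52) = -0.8974…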